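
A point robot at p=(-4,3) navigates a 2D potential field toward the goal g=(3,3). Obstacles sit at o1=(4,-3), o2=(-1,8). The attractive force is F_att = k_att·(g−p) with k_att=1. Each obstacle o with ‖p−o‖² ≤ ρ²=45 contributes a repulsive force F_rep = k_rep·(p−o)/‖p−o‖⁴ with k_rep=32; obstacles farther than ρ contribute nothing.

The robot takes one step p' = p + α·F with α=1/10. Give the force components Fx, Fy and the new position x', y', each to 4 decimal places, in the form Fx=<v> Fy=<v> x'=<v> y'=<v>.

Fx=6.9170 Fy=-0.1384 x'=-3.3083 y'=2.9862

F_att = 1·(g−p) = 1·(7,0) = (7.0000,0.0000)
o1: d²=100 > ρ²=45 → inactive
o2: d²=34 ≤ ρ²=45; F_rep = 32·(-3,-5)/34² = (-0.0830,-0.1384)
F = F_att + ΣF_rep = (6.9170,-0.1384)
p' = p + 1/10·F = (-3.3083,2.9862)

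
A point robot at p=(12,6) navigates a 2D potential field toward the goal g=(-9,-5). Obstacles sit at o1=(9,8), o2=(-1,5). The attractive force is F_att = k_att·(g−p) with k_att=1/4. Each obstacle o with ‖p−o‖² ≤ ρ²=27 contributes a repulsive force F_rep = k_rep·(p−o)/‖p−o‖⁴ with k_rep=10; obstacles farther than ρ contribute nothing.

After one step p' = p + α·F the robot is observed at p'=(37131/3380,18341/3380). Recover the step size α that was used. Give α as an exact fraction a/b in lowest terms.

F_att = 1/4·(g−p) = 1/4·(-21,-11) = (-5.2500,-2.7500)
o1: d²=13 ≤ ρ²=27; F_rep = 10·(3,-2)/13² = (0.1775,-0.1183)
o2: d²=170 > ρ²=27 → inactive
F = F_att + ΣF_rep = (-5.0725,-2.8683)
Δp = p'−p = (-1.0145,-0.5737); α = Δx/Fx = (-3429/3380) / (-3429/676) = 1/5
check: Δy/Fy = (-1939/3380) / (-1939/676) = 1/5 ✓

α = 1/5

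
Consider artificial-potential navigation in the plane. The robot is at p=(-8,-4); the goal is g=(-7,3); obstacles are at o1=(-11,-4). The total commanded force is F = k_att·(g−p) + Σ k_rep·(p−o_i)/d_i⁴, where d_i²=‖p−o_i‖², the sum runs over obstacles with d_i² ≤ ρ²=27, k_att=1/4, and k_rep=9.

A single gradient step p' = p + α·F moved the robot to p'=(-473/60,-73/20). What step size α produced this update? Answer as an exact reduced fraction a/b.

F_att = 1/4·(g−p) = 1/4·(1,7) = (0.2500,1.7500)
o1: d²=9 ≤ ρ²=27; F_rep = 9·(3,0)/9² = (0.3333,0.0000)
F = F_att + ΣF_rep = (0.5833,1.7500)
Δp = p'−p = (0.1167,0.3500); α = Δx/Fx = (7/60) / (7/12) = 1/5
check: Δy/Fy = (7/20) / (7/4) = 1/5 ✓

α = 1/5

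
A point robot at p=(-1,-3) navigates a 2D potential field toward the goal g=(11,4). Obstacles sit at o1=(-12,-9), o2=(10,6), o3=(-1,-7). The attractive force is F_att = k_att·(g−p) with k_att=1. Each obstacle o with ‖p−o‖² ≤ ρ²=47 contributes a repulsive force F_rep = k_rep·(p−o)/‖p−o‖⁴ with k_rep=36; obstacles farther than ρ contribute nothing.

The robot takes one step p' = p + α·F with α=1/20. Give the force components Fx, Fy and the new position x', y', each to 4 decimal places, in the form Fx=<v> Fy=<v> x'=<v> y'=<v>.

F_att = 1·(g−p) = 1·(12,7) = (12.0000,7.0000)
o1: d²=157 > ρ²=47 → inactive
o2: d²=202 > ρ²=47 → inactive
o3: d²=16 ≤ ρ²=47; F_rep = 36·(0,4)/16² = (0.0000,0.5625)
F = F_att + ΣF_rep = (12.0000,7.5625)
p' = p + 1/20·F = (-0.4000,-2.6219)

Fx=12.0000 Fy=7.5625 x'=-0.4000 y'=-2.6219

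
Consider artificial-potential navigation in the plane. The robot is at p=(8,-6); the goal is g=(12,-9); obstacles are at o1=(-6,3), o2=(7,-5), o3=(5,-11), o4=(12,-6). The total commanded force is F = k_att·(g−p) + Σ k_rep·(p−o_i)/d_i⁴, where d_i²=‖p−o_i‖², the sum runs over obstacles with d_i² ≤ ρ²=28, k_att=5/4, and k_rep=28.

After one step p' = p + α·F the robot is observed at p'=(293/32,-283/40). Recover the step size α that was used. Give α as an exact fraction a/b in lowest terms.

F_att = 5/4·(g−p) = 5/4·(4,-3) = (5.0000,-3.7500)
o1: d²=277 > ρ²=28 → inactive
o2: d²=2 ≤ ρ²=28; F_rep = 28·(1,-1)/2² = (7.0000,-7.0000)
o3: d²=34 > ρ²=28 → inactive
o4: d²=16 ≤ ρ²=28; F_rep = 28·(-4,0)/16² = (-0.4375,0.0000)
F = F_att + ΣF_rep = (11.5625,-10.7500)
Δp = p'−p = (1.1562,-1.0750); α = Δx/Fx = (37/32) / (185/16) = 1/10
check: Δy/Fy = (-43/40) / (-43/4) = 1/10 ✓

α = 1/10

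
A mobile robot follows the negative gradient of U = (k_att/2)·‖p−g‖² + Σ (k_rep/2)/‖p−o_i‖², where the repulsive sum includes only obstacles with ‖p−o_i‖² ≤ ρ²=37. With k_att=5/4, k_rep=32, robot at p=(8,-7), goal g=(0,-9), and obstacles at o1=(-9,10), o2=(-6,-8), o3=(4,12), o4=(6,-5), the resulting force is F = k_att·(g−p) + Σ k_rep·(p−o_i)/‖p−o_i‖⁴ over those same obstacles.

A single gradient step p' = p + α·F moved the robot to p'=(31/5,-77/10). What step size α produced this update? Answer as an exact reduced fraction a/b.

F_att = 5/4·(g−p) = 5/4·(-8,-2) = (-10.0000,-2.5000)
o1: d²=578 > ρ²=37 → inactive
o2: d²=197 > ρ²=37 → inactive
o3: d²=377 > ρ²=37 → inactive
o4: d²=8 ≤ ρ²=37; F_rep = 32·(2,-2)/8² = (1.0000,-1.0000)
F = F_att + ΣF_rep = (-9.0000,-3.5000)
Δp = p'−p = (-1.8000,-0.7000); α = Δx/Fx = (-9/5) / (-9) = 1/5
check: Δy/Fy = (-7/10) / (-7/2) = 1/5 ✓

α = 1/5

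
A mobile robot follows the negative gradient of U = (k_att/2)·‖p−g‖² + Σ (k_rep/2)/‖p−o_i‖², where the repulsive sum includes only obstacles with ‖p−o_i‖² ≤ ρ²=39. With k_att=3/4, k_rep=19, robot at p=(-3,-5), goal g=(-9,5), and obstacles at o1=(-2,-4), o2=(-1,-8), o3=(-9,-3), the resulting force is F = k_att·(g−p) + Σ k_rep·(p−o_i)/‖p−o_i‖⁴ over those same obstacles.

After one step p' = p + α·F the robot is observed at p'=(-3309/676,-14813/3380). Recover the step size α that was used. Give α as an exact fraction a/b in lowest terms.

α = 1/5

F_att = 3/4·(g−p) = 3/4·(-6,10) = (-4.5000,7.5000)
o1: d²=2 ≤ ρ²=39; F_rep = 19·(-1,-1)/2² = (-4.7500,-4.7500)
o2: d²=13 ≤ ρ²=39; F_rep = 19·(-2,3)/13² = (-0.2249,0.3373)
o3: d²=40 > ρ²=39 → inactive
F = F_att + ΣF_rep = (-9.4749,3.0873)
Δp = p'−p = (-1.8950,0.6175); α = Δx/Fx = (-1281/676) / (-6405/676) = 1/5
check: Δy/Fy = (2087/3380) / (2087/676) = 1/5 ✓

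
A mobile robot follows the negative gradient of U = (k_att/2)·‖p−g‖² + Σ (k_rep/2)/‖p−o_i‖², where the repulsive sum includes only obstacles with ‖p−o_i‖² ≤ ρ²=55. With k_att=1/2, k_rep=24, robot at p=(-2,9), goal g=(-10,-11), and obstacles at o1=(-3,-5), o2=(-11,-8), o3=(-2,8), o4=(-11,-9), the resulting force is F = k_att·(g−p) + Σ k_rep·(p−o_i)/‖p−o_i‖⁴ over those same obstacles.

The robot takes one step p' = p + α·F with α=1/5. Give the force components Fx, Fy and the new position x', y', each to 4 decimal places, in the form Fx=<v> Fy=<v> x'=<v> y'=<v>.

Fx=-4.0000 Fy=14.0000 x'=-2.8000 y'=11.8000

F_att = 1/2·(g−p) = 1/2·(-8,-20) = (-4.0000,-10.0000)
o1: d²=197 > ρ²=55 → inactive
o2: d²=370 > ρ²=55 → inactive
o3: d²=1 ≤ ρ²=55; F_rep = 24·(0,1)/1² = (0.0000,24.0000)
o4: d²=405 > ρ²=55 → inactive
F = F_att + ΣF_rep = (-4.0000,14.0000)
p' = p + 1/5·F = (-2.8000,11.8000)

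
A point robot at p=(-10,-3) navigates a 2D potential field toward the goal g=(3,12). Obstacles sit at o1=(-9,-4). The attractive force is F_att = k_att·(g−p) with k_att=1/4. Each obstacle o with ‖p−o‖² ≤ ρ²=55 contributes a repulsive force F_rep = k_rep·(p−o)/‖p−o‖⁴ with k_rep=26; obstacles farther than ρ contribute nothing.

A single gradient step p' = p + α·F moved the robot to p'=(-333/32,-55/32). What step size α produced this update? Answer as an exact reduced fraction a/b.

α = 1/8

F_att = 1/4·(g−p) = 1/4·(13,15) = (3.2500,3.7500)
o1: d²=2 ≤ ρ²=55; F_rep = 26·(-1,1)/2² = (-6.5000,6.5000)
F = F_att + ΣF_rep = (-3.2500,10.2500)
Δp = p'−p = (-0.4062,1.2812); α = Δx/Fx = (-13/32) / (-13/4) = 1/8
check: Δy/Fy = (41/32) / (41/4) = 1/8 ✓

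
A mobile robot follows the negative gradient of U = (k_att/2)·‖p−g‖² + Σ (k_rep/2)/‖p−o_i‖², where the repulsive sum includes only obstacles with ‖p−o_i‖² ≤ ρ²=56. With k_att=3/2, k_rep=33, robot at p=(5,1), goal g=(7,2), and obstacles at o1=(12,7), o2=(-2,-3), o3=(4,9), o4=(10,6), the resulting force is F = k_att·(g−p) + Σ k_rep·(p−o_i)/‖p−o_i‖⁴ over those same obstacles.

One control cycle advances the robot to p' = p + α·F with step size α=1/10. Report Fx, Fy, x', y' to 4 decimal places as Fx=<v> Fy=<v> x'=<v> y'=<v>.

F_att = 3/2·(g−p) = 3/2·(2,1) = (3.0000,1.5000)
o1: d²=85 > ρ²=56 → inactive
o2: d²=65 > ρ²=56 → inactive
o3: d²=65 > ρ²=56 → inactive
o4: d²=50 ≤ ρ²=56; F_rep = 33·(-5,-5)/50² = (-0.0660,-0.0660)
F = F_att + ΣF_rep = (2.9340,1.4340)
p' = p + 1/10·F = (5.2934,1.1434)

Fx=2.9340 Fy=1.4340 x'=5.2934 y'=1.1434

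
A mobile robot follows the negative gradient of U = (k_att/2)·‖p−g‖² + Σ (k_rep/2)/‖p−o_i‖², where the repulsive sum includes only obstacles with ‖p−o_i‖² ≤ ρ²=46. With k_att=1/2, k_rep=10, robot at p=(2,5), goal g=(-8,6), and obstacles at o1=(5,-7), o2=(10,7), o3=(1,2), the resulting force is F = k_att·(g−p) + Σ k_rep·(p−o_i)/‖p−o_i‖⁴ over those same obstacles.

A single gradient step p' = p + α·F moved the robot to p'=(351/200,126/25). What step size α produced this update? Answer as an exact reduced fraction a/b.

F_att = 1/2·(g−p) = 1/2·(-10,1) = (-5.0000,0.5000)
o1: d²=153 > ρ²=46 → inactive
o2: d²=68 > ρ²=46 → inactive
o3: d²=10 ≤ ρ²=46; F_rep = 10·(1,3)/10² = (0.1000,0.3000)
F = F_att + ΣF_rep = (-4.9000,0.8000)
Δp = p'−p = (-0.2450,0.0400); α = Δx/Fx = (-49/200) / (-49/10) = 1/20
check: Δy/Fy = (1/25) / (4/5) = 1/20 ✓

α = 1/20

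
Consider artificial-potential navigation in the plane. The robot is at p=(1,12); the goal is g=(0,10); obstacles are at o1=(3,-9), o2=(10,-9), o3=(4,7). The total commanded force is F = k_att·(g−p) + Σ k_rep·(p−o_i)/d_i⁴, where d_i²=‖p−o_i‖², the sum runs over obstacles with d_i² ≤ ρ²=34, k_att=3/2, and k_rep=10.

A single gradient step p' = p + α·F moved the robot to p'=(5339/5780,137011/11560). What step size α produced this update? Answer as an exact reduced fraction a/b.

α = 1/20

F_att = 3/2·(g−p) = 3/2·(-1,-2) = (-1.5000,-3.0000)
o1: d²=445 > ρ²=34 → inactive
o2: d²=522 > ρ²=34 → inactive
o3: d²=34 ≤ ρ²=34; F_rep = 10·(-3,5)/34² = (-0.0260,0.0433)
F = F_att + ΣF_rep = (-1.5260,-2.9567)
Δp = p'−p = (-0.0763,-0.1478); α = Δx/Fx = (-441/5780) / (-441/289) = 1/20
check: Δy/Fy = (-1709/11560) / (-1709/578) = 1/20 ✓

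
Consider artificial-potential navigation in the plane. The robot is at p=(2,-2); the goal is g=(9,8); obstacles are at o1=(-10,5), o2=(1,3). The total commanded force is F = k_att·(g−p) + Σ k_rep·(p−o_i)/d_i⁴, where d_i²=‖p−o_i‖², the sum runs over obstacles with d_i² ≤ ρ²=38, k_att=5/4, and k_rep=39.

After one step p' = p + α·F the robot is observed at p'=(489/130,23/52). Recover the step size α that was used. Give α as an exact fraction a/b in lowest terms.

F_att = 5/4·(g−p) = 5/4·(7,10) = (8.7500,12.5000)
o1: d²=193 > ρ²=38 → inactive
o2: d²=26 ≤ ρ²=38; F_rep = 39·(1,-5)/26² = (0.0577,-0.2885)
F = F_att + ΣF_rep = (8.8077,12.2115)
Δp = p'−p = (1.7615,2.4423); α = Δx/Fx = (229/130) / (229/26) = 1/5
check: Δy/Fy = (127/52) / (635/52) = 1/5 ✓

α = 1/5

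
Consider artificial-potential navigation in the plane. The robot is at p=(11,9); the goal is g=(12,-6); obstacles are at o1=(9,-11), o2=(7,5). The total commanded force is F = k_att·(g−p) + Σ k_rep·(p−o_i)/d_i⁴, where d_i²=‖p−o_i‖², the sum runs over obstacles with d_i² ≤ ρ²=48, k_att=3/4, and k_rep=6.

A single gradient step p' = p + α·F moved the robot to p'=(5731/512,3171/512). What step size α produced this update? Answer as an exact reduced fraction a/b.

F_att = 3/4·(g−p) = 3/4·(1,-15) = (0.7500,-11.2500)
o1: d²=404 > ρ²=48 → inactive
o2: d²=32 ≤ ρ²=48; F_rep = 6·(4,4)/32² = (0.0234,0.0234)
F = F_att + ΣF_rep = (0.7734,-11.2266)
Δp = p'−p = (0.1934,-2.8066); α = Δx/Fx = (99/512) / (99/128) = 1/4
check: Δy/Fy = (-1437/512) / (-1437/128) = 1/4 ✓

α = 1/4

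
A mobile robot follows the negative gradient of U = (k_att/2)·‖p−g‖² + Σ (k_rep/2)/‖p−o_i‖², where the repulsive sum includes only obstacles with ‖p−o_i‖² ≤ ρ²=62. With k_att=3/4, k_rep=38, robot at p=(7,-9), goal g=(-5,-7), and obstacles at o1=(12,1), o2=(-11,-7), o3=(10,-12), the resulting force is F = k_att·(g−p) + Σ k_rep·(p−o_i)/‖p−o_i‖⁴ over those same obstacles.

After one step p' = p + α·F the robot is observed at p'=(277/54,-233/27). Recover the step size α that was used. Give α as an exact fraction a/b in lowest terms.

α = 1/5

F_att = 3/4·(g−p) = 3/4·(-12,2) = (-9.0000,1.5000)
o1: d²=125 > ρ²=62 → inactive
o2: d²=328 > ρ²=62 → inactive
o3: d²=18 ≤ ρ²=62; F_rep = 38·(-3,3)/18² = (-0.3519,0.3519)
F = F_att + ΣF_rep = (-9.3519,1.8519)
Δp = p'−p = (-1.8704,0.3704); α = Δx/Fx = (-101/54) / (-505/54) = 1/5
check: Δy/Fy = (10/27) / (50/27) = 1/5 ✓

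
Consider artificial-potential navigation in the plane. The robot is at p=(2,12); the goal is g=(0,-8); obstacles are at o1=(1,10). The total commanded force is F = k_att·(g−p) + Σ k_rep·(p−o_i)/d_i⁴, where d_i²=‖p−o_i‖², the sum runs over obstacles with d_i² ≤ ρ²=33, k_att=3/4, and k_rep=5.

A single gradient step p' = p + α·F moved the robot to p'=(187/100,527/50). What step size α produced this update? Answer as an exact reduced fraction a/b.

F_att = 3/4·(g−p) = 3/4·(-2,-20) = (-1.5000,-15.0000)
o1: d²=5 ≤ ρ²=33; F_rep = 5·(1,2)/5² = (0.2000,0.4000)
F = F_att + ΣF_rep = (-1.3000,-14.6000)
Δp = p'−p = (-0.1300,-1.4600); α = Δx/Fx = (-13/100) / (-13/10) = 1/10
check: Δy/Fy = (-73/50) / (-73/5) = 1/10 ✓

α = 1/10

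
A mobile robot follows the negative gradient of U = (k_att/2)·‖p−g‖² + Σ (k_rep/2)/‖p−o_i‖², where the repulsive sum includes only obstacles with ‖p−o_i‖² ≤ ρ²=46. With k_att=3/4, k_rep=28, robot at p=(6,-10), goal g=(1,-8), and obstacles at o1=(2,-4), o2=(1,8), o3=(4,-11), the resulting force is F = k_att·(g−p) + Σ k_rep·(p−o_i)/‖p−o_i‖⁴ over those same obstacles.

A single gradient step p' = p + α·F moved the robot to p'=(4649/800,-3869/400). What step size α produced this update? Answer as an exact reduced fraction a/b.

α = 1/8

F_att = 3/4·(g−p) = 3/4·(-5,2) = (-3.7500,1.5000)
o1: d²=52 > ρ²=46 → inactive
o2: d²=349 > ρ²=46 → inactive
o3: d²=5 ≤ ρ²=46; F_rep = 28·(2,1)/5² = (2.2400,1.1200)
F = F_att + ΣF_rep = (-1.5100,2.6200)
Δp = p'−p = (-0.1888,0.3275); α = Δx/Fx = (-151/800) / (-151/100) = 1/8
check: Δy/Fy = (131/400) / (131/50) = 1/8 ✓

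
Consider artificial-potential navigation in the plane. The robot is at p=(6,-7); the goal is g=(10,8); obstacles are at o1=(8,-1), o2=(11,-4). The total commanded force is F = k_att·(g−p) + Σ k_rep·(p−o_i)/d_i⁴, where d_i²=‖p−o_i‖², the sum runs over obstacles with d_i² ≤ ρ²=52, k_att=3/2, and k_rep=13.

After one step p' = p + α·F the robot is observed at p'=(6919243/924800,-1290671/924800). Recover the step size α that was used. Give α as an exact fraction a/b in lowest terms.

F_att = 3/2·(g−p) = 3/2·(4,15) = (6.0000,22.5000)
o1: d²=40 ≤ ρ²=52; F_rep = 13·(-2,-6)/40² = (-0.0163,-0.0488)
o2: d²=34 ≤ ρ²=52; F_rep = 13·(-5,-3)/34² = (-0.0562,-0.0337)
F = F_att + ΣF_rep = (5.9275,22.4175)
Δp = p'−p = (1.4819,5.6044); α = Δx/Fx = (1370443/924800) / (1370443/231200) = 1/4
check: Δy/Fy = (5182929/924800) / (5182929/231200) = 1/4 ✓

α = 1/4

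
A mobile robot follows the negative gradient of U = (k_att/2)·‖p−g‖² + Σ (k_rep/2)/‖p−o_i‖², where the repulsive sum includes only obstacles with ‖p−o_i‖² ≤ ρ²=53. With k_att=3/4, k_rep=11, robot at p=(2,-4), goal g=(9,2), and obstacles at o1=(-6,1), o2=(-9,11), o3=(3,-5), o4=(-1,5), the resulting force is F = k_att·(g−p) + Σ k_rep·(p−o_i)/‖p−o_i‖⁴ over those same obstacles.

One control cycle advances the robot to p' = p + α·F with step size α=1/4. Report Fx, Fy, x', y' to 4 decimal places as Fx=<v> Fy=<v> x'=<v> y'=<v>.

Fx=2.5000 Fy=7.2500 x'=2.6250 y'=-2.1875

F_att = 3/4·(g−p) = 3/4·(7,6) = (5.2500,4.5000)
o1: d²=89 > ρ²=53 → inactive
o2: d²=346 > ρ²=53 → inactive
o3: d²=2 ≤ ρ²=53; F_rep = 11·(-1,1)/2² = (-2.7500,2.7500)
o4: d²=90 > ρ²=53 → inactive
F = F_att + ΣF_rep = (2.5000,7.2500)
p' = p + 1/4·F = (2.6250,-2.1875)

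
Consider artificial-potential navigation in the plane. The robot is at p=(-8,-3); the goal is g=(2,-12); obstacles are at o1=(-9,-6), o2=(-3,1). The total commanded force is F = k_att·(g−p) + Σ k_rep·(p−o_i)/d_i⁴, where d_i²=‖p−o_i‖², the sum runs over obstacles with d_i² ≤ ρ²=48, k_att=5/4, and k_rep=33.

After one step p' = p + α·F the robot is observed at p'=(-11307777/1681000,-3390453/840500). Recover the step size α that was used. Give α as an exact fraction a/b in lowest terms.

F_att = 5/4·(g−p) = 5/4·(10,-9) = (12.5000,-11.2500)
o1: d²=10 ≤ ρ²=48; F_rep = 33·(1,3)/10² = (0.3300,0.9900)
o2: d²=41 ≤ ρ²=48; F_rep = 33·(-5,-4)/41² = (-0.0982,-0.0785)
F = F_att + ΣF_rep = (12.7318,-10.3385)
Δp = p'−p = (1.2732,-1.0339); α = Δx/Fx = (2140223/1681000) / (2140223/168100) = 1/10
check: Δy/Fy = (-868953/840500) / (-868953/84050) = 1/10 ✓

α = 1/10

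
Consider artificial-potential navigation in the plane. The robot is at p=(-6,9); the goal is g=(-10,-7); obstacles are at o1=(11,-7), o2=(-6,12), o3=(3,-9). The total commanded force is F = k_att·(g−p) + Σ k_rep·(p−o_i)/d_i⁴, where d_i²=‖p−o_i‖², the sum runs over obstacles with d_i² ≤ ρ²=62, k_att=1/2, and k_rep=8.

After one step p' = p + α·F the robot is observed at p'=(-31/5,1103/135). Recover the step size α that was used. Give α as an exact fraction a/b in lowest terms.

F_att = 1/2·(g−p) = 1/2·(-4,-16) = (-2.0000,-8.0000)
o1: d²=545 > ρ²=62 → inactive
o2: d²=9 ≤ ρ²=62; F_rep = 8·(0,-3)/9² = (0.0000,-0.2963)
o3: d²=405 > ρ²=62 → inactive
F = F_att + ΣF_rep = (-2.0000,-8.2963)
Δp = p'−p = (-0.2000,-0.8296); α = Δx/Fx = (-1/5) / (-2) = 1/10
check: Δy/Fy = (-112/135) / (-224/27) = 1/10 ✓

α = 1/10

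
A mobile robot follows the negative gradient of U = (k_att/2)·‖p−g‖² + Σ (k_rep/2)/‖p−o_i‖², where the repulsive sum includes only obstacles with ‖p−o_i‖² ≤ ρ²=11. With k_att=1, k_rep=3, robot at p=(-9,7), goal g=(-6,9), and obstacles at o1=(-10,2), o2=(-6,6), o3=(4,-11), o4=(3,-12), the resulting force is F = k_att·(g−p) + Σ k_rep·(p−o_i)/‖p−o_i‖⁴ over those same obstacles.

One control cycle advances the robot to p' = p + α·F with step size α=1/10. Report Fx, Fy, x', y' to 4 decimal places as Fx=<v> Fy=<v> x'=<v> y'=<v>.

F_att = 1·(g−p) = 1·(3,2) = (3.0000,2.0000)
o1: d²=26 > ρ²=11 → inactive
o2: d²=10 ≤ ρ²=11; F_rep = 3·(-3,1)/10² = (-0.0900,0.0300)
o3: d²=493 > ρ²=11 → inactive
o4: d²=505 > ρ²=11 → inactive
F = F_att + ΣF_rep = (2.9100,2.0300)
p' = p + 1/10·F = (-8.7090,7.2030)

Fx=2.9100 Fy=2.0300 x'=-8.7090 y'=7.2030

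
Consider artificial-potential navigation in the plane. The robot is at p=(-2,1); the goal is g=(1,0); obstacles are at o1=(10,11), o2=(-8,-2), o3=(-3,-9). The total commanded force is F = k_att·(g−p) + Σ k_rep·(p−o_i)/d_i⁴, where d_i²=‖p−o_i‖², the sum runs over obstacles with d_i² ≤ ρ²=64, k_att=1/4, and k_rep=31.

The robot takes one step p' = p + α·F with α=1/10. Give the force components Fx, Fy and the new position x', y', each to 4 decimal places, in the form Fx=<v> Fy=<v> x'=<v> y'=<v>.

F_att = 1/4·(g−p) = 1/4·(3,-1) = (0.7500,-0.2500)
o1: d²=244 > ρ²=64 → inactive
o2: d²=45 ≤ ρ²=64; F_rep = 31·(6,3)/45² = (0.0919,0.0459)
o3: d²=101 > ρ²=64 → inactive
F = F_att + ΣF_rep = (0.8419,-0.2041)
p' = p + 1/10·F = (-1.9158,0.9796)

Fx=0.8419 Fy=-0.2041 x'=-1.9158 y'=0.9796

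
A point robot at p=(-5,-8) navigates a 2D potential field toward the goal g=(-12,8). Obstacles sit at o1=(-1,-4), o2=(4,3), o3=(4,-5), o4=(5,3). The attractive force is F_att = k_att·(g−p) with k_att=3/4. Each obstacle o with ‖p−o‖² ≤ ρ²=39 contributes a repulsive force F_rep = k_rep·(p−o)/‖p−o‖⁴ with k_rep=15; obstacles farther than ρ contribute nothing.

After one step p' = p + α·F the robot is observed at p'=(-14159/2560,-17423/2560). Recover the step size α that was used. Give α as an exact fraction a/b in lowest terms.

F_att = 3/4·(g−p) = 3/4·(-7,16) = (-5.2500,12.0000)
o1: d²=32 ≤ ρ²=39; F_rep = 15·(-4,-4)/32² = (-0.0586,-0.0586)
o2: d²=202 > ρ²=39 → inactive
o3: d²=90 > ρ²=39 → inactive
o4: d²=221 > ρ²=39 → inactive
F = F_att + ΣF_rep = (-5.3086,11.9414)
Δp = p'−p = (-0.5309,1.1941); α = Δx/Fx = (-1359/2560) / (-1359/256) = 1/10
check: Δy/Fy = (3057/2560) / (3057/256) = 1/10 ✓

α = 1/10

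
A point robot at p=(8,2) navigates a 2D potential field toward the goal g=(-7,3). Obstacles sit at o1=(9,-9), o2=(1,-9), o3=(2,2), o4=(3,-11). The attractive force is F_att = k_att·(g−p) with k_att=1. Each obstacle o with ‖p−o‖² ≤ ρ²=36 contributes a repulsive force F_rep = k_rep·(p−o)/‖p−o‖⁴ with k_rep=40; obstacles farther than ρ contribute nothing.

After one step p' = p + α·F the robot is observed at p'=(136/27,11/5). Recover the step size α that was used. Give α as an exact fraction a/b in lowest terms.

α = 1/5

F_att = 1·(g−p) = 1·(-15,1) = (-15.0000,1.0000)
o1: d²=122 > ρ²=36 → inactive
o2: d²=170 > ρ²=36 → inactive
o3: d²=36 ≤ ρ²=36; F_rep = 40·(6,0)/36² = (0.1852,0.0000)
o4: d²=194 > ρ²=36 → inactive
F = F_att + ΣF_rep = (-14.8148,1.0000)
Δp = p'−p = (-2.9630,0.2000); α = Δx/Fx = (-80/27) / (-400/27) = 1/5
check: Δy/Fy = (1/5) / (1) = 1/5 ✓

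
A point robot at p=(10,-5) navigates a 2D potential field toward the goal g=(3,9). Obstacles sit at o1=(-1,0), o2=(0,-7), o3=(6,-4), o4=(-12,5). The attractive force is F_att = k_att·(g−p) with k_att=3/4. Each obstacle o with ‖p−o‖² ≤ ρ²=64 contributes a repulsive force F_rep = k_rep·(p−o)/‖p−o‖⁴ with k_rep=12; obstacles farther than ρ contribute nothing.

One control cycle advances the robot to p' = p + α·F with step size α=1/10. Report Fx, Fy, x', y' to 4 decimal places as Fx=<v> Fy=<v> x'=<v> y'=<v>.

Fx=-5.0839 Fy=10.4585 x'=9.4916 y'=-3.9542

F_att = 3/4·(g−p) = 3/4·(-7,14) = (-5.2500,10.5000)
o1: d²=146 > ρ²=64 → inactive
o2: d²=104 > ρ²=64 → inactive
o3: d²=17 ≤ ρ²=64; F_rep = 12·(4,-1)/17² = (0.1661,-0.0415)
o4: d²=584 > ρ²=64 → inactive
F = F_att + ΣF_rep = (-5.0839,10.4585)
p' = p + 1/10·F = (9.4916,-3.9542)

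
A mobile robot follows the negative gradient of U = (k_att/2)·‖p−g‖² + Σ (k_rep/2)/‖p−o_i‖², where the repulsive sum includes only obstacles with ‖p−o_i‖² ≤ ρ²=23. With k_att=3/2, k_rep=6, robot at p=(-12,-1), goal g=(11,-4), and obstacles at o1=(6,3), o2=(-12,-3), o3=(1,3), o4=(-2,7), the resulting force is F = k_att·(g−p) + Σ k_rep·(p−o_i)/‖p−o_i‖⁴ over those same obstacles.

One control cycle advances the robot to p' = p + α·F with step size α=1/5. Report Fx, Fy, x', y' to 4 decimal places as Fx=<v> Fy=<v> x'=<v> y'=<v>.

F_att = 3/2·(g−p) = 3/2·(23,-3) = (34.5000,-4.5000)
o1: d²=340 > ρ²=23 → inactive
o2: d²=4 ≤ ρ²=23; F_rep = 6·(0,2)/4² = (0.0000,0.7500)
o3: d²=185 > ρ²=23 → inactive
o4: d²=164 > ρ²=23 → inactive
F = F_att + ΣF_rep = (34.5000,-3.7500)
p' = p + 1/5·F = (-5.1000,-1.7500)

Fx=34.5000 Fy=-3.7500 x'=-5.1000 y'=-1.7500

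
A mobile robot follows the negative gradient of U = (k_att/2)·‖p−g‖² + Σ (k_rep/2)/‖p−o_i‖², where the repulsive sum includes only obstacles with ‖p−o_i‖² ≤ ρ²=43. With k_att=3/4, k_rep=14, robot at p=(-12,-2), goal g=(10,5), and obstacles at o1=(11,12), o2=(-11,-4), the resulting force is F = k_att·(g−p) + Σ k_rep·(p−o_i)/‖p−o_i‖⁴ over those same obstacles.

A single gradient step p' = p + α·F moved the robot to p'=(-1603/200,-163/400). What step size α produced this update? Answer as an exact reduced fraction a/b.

F_att = 3/4·(g−p) = 3/4·(22,7) = (16.5000,5.2500)
o1: d²=725 > ρ²=43 → inactive
o2: d²=5 ≤ ρ²=43; F_rep = 14·(-1,2)/5² = (-0.5600,1.1200)
F = F_att + ΣF_rep = (15.9400,6.3700)
Δp = p'−p = (3.9850,1.5925); α = Δx/Fx = (797/200) / (797/50) = 1/4
check: Δy/Fy = (637/400) / (637/100) = 1/4 ✓

α = 1/4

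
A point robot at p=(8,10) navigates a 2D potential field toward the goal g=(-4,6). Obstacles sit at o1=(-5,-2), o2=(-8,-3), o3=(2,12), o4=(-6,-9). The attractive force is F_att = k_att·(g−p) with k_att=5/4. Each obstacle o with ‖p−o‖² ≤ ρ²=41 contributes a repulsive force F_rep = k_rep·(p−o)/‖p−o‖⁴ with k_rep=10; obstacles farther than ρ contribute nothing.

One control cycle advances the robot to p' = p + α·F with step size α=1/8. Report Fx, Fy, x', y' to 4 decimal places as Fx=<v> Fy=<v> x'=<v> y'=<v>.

F_att = 5/4·(g−p) = 5/4·(-12,-4) = (-15.0000,-5.0000)
o1: d²=313 > ρ²=41 → inactive
o2: d²=425 > ρ²=41 → inactive
o3: d²=40 ≤ ρ²=41; F_rep = 10·(6,-2)/40² = (0.0375,-0.0125)
o4: d²=557 > ρ²=41 → inactive
F = F_att + ΣF_rep = (-14.9625,-5.0125)
p' = p + 1/8·F = (6.1297,9.3734)

Fx=-14.9625 Fy=-5.0125 x'=6.1297 y'=9.3734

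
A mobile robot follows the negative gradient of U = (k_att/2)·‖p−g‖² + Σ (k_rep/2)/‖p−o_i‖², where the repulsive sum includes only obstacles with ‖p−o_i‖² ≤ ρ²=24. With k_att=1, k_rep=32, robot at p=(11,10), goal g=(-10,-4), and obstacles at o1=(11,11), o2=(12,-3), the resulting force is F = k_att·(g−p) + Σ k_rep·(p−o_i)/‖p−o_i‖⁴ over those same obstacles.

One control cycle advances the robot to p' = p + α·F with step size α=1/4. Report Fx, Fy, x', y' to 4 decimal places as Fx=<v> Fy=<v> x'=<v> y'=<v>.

Fx=-21.0000 Fy=-46.0000 x'=5.7500 y'=-1.5000

F_att = 1·(g−p) = 1·(-21,-14) = (-21.0000,-14.0000)
o1: d²=1 ≤ ρ²=24; F_rep = 32·(0,-1)/1² = (0.0000,-32.0000)
o2: d²=170 > ρ²=24 → inactive
F = F_att + ΣF_rep = (-21.0000,-46.0000)
p' = p + 1/4·F = (5.7500,-1.5000)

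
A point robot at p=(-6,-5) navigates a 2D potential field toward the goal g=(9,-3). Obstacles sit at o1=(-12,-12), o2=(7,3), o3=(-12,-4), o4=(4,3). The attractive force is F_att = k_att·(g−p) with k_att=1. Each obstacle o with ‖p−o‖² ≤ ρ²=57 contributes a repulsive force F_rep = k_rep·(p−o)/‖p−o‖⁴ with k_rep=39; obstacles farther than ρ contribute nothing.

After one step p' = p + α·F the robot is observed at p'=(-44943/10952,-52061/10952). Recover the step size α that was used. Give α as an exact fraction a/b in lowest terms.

α = 1/8

F_att = 1·(g−p) = 1·(15,2) = (15.0000,2.0000)
o1: d²=85 > ρ²=57 → inactive
o2: d²=233 > ρ²=57 → inactive
o3: d²=37 ≤ ρ²=57; F_rep = 39·(6,-1)/37² = (0.1709,-0.0285)
o4: d²=164 > ρ²=57 → inactive
F = F_att + ΣF_rep = (15.1709,1.9715)
Δp = p'−p = (1.8964,0.2464); α = Δx/Fx = (20769/10952) / (20769/1369) = 1/8
check: Δy/Fy = (2699/10952) / (2699/1369) = 1/8 ✓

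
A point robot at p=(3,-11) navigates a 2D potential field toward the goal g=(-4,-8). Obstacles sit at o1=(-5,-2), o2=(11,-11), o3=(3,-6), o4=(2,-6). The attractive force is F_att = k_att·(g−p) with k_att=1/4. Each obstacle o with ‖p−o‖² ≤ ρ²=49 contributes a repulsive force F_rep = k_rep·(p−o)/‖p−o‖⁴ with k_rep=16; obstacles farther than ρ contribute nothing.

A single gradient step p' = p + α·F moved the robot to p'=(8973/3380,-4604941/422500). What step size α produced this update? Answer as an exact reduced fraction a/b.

F_att = 1/4·(g−p) = 1/4·(-7,3) = (-1.7500,0.7500)
o1: d²=145 > ρ²=49 → inactive
o2: d²=64 > ρ²=49 → inactive
o3: d²=25 ≤ ρ²=49; F_rep = 16·(0,-5)/25² = (0.0000,-0.1280)
o4: d²=26 ≤ ρ²=49; F_rep = 16·(1,-5)/26² = (0.0237,-0.1183)
F = F_att + ΣF_rep = (-1.7263,0.5037)
Δp = p'−p = (-0.3453,0.1007); α = Δx/Fx = (-1167/3380) / (-1167/676) = 1/5
check: Δy/Fy = (42559/422500) / (42559/84500) = 1/5 ✓

α = 1/5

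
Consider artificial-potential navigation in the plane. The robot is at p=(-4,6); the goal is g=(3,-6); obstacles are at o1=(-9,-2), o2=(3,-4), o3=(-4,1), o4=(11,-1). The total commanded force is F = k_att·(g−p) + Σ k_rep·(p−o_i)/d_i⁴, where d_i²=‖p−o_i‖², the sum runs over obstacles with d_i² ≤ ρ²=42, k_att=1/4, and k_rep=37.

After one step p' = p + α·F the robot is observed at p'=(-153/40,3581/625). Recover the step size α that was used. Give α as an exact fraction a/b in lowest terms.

α = 1/10

F_att = 1/4·(g−p) = 1/4·(7,-12) = (1.7500,-3.0000)
o1: d²=89 > ρ²=42 → inactive
o2: d²=149 > ρ²=42 → inactive
o3: d²=25 ≤ ρ²=42; F_rep = 37·(0,5)/25² = (0.0000,0.2960)
o4: d²=274 > ρ²=42 → inactive
F = F_att + ΣF_rep = (1.7500,-2.7040)
Δp = p'−p = (0.1750,-0.2704); α = Δx/Fx = (7/40) / (7/4) = 1/10
check: Δy/Fy = (-169/625) / (-338/125) = 1/10 ✓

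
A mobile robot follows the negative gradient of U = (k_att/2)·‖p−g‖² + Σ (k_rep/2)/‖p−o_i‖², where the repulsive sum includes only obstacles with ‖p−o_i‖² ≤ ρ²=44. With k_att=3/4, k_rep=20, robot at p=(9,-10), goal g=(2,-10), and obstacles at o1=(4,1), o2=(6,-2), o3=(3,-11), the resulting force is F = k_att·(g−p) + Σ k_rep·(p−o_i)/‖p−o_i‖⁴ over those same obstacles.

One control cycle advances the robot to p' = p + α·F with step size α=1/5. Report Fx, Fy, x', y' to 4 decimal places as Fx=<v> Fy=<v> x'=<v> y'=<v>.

F_att = 3/4·(g−p) = 3/4·(-7,0) = (-5.2500,0.0000)
o1: d²=146 > ρ²=44 → inactive
o2: d²=73 > ρ²=44 → inactive
o3: d²=37 ≤ ρ²=44; F_rep = 20·(6,1)/37² = (0.0877,0.0146)
F = F_att + ΣF_rep = (-5.1623,0.0146)
p' = p + 1/5·F = (7.9675,-9.9971)

Fx=-5.1623 Fy=0.0146 x'=7.9675 y'=-9.9971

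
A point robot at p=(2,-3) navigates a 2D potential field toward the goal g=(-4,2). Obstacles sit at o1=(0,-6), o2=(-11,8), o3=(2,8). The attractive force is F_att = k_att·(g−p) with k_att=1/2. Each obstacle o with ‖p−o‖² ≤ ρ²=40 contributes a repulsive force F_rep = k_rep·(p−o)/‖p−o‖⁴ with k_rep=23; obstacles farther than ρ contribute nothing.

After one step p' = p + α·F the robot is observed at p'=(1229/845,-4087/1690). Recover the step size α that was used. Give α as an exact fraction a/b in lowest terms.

α = 1/5

F_att = 1/2·(g−p) = 1/2·(-6,5) = (-3.0000,2.5000)
o1: d²=13 ≤ ρ²=40; F_rep = 23·(2,3)/13² = (0.2722,0.4083)
o2: d²=290 > ρ²=40 → inactive
o3: d²=121 > ρ²=40 → inactive
F = F_att + ΣF_rep = (-2.7278,2.9083)
Δp = p'−p = (-0.5456,0.5817); α = Δx/Fx = (-461/845) / (-461/169) = 1/5
check: Δy/Fy = (983/1690) / (983/338) = 1/5 ✓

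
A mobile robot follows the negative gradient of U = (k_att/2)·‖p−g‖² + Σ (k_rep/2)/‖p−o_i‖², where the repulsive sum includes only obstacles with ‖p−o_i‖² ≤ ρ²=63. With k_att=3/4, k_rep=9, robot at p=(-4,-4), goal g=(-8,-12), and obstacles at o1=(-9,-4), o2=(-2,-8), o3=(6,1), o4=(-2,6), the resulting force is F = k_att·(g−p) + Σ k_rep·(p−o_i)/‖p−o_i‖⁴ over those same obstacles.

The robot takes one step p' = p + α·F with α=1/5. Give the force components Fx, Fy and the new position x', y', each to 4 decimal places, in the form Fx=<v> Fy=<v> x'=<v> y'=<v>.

F_att = 3/4·(g−p) = 3/4·(-4,-8) = (-3.0000,-6.0000)
o1: d²=25 ≤ ρ²=63; F_rep = 9·(5,0)/25² = (0.0720,0.0000)
o2: d²=20 ≤ ρ²=63; F_rep = 9·(-2,4)/20² = (-0.0450,0.0900)
o3: d²=125 > ρ²=63 → inactive
o4: d²=104 > ρ²=63 → inactive
F = F_att + ΣF_rep = (-2.9730,-5.9100)
p' = p + 1/5·F = (-4.5946,-5.1820)

Fx=-2.9730 Fy=-5.9100 x'=-4.5946 y'=-5.1820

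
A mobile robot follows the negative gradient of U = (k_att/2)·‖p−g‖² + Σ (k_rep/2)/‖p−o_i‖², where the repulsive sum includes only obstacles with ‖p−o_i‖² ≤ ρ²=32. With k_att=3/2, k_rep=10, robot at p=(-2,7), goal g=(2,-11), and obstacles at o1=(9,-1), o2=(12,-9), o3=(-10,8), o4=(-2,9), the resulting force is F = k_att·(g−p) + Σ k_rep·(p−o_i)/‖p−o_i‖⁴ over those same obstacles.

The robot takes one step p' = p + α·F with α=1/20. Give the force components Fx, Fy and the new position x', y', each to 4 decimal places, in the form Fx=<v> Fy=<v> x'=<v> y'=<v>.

Fx=6.0000 Fy=-28.2500 x'=-1.7000 y'=5.5875

F_att = 3/2·(g−p) = 3/2·(4,-18) = (6.0000,-27.0000)
o1: d²=185 > ρ²=32 → inactive
o2: d²=452 > ρ²=32 → inactive
o3: d²=65 > ρ²=32 → inactive
o4: d²=4 ≤ ρ²=32; F_rep = 10·(0,-2)/4² = (0.0000,-1.2500)
F = F_att + ΣF_rep = (6.0000,-28.2500)
p' = p + 1/20·F = (-1.7000,5.5875)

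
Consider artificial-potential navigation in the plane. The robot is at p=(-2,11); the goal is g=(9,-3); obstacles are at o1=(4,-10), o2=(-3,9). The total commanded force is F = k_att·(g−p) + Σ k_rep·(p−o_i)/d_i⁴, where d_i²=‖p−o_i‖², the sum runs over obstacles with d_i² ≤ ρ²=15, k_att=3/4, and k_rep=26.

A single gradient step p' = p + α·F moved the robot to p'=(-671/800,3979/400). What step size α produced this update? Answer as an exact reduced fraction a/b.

α = 1/8

F_att = 3/4·(g−p) = 3/4·(11,-14) = (8.2500,-10.5000)
o1: d²=477 > ρ²=15 → inactive
o2: d²=5 ≤ ρ²=15; F_rep = 26·(1,2)/5² = (1.0400,2.0800)
F = F_att + ΣF_rep = (9.2900,-8.4200)
Δp = p'−p = (1.1612,-1.0525); α = Δx/Fx = (929/800) / (929/100) = 1/8
check: Δy/Fy = (-421/400) / (-421/50) = 1/8 ✓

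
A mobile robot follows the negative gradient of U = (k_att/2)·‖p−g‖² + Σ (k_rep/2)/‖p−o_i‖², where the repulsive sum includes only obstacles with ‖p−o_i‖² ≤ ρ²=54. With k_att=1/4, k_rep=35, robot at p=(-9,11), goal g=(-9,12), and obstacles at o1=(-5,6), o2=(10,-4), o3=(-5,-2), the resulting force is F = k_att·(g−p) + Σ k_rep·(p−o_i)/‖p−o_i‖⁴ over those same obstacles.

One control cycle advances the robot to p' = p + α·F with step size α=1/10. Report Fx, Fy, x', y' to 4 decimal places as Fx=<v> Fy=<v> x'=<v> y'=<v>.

F_att = 1/4·(g−p) = 1/4·(0,1) = (0.0000,0.2500)
o1: d²=41 ≤ ρ²=54; F_rep = 35·(-4,5)/41² = (-0.0833,0.1041)
o2: d²=586 > ρ²=54 → inactive
o3: d²=185 > ρ²=54 → inactive
F = F_att + ΣF_rep = (-0.0833,0.3541)
p' = p + 1/10·F = (-9.0083,11.0354)

Fx=-0.0833 Fy=0.3541 x'=-9.0083 y'=11.0354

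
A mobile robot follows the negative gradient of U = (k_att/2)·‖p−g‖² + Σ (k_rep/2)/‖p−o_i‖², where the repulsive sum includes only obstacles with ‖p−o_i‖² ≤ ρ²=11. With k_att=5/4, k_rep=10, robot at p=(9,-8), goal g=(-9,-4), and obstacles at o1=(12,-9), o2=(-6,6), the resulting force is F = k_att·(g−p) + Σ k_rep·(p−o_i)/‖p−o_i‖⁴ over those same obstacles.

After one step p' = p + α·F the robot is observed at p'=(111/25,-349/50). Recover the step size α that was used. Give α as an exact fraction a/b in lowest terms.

F_att = 5/4·(g−p) = 5/4·(-18,4) = (-22.5000,5.0000)
o1: d²=10 ≤ ρ²=11; F_rep = 10·(-3,1)/10² = (-0.3000,0.1000)
o2: d²=421 > ρ²=11 → inactive
F = F_att + ΣF_rep = (-22.8000,5.1000)
Δp = p'−p = (-4.5600,1.0200); α = Δx/Fx = (-114/25) / (-114/5) = 1/5
check: Δy/Fy = (51/50) / (51/10) = 1/5 ✓

α = 1/5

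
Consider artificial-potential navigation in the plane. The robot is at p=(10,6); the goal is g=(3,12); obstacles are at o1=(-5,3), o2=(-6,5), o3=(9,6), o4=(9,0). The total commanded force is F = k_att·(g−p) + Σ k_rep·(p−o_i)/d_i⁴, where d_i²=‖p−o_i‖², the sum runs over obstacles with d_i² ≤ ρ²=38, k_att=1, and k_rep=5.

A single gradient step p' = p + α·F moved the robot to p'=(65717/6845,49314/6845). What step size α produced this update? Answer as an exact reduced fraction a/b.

F_att = 1·(g−p) = 1·(-7,6) = (-7.0000,6.0000)
o1: d²=234 > ρ²=38 → inactive
o2: d²=257 > ρ²=38 → inactive
o3: d²=1 ≤ ρ²=38; F_rep = 5·(1,0)/1² = (5.0000,0.0000)
o4: d²=37 ≤ ρ²=38; F_rep = 5·(1,6)/37² = (0.0037,0.0219)
F = F_att + ΣF_rep = (-1.9963,6.0219)
Δp = p'−p = (-0.3993,1.2044); α = Δx/Fx = (-2733/6845) / (-2733/1369) = 1/5
check: Δy/Fy = (8244/6845) / (8244/1369) = 1/5 ✓

α = 1/5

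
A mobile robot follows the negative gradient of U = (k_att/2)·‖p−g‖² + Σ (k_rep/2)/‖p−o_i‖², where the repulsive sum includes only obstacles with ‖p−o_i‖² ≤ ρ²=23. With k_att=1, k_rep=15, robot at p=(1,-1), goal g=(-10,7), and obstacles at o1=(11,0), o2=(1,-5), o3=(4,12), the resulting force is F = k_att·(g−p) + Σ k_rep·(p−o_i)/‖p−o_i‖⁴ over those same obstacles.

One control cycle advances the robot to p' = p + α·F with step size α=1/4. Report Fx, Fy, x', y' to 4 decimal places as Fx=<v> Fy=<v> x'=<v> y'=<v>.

F_att = 1·(g−p) = 1·(-11,8) = (-11.0000,8.0000)
o1: d²=101 > ρ²=23 → inactive
o2: d²=16 ≤ ρ²=23; F_rep = 15·(0,4)/16² = (0.0000,0.2344)
o3: d²=178 > ρ²=23 → inactive
F = F_att + ΣF_rep = (-11.0000,8.2344)
p' = p + 1/4·F = (-1.7500,1.0586)

Fx=-11.0000 Fy=8.2344 x'=-1.7500 y'=1.0586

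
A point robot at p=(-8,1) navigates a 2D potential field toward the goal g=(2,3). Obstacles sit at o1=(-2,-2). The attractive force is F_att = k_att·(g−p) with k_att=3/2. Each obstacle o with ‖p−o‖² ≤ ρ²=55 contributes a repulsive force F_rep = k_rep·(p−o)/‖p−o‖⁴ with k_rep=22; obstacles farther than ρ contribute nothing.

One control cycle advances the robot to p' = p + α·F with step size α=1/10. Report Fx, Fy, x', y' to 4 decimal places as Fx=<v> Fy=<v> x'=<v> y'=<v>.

F_att = 3/2·(g−p) = 3/2·(10,2) = (15.0000,3.0000)
o1: d²=45 ≤ ρ²=55; F_rep = 22·(-6,3)/45² = (-0.0652,0.0326)
F = F_att + ΣF_rep = (14.9348,3.0326)
p' = p + 1/10·F = (-6.5065,1.3033)

Fx=14.9348 Fy=3.0326 x'=-6.5065 y'=1.3033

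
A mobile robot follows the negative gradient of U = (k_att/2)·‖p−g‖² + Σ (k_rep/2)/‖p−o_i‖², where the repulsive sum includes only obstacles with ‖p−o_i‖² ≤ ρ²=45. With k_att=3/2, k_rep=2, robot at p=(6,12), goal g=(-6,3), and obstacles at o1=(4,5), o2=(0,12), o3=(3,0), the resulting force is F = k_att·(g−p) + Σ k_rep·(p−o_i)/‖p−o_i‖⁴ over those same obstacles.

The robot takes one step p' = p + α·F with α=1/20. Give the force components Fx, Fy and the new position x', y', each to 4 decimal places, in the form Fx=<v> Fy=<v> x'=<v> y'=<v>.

F_att = 3/2·(g−p) = 3/2·(-12,-9) = (-18.0000,-13.5000)
o1: d²=53 > ρ²=45 → inactive
o2: d²=36 ≤ ρ²=45; F_rep = 2·(6,0)/36² = (0.0093,0.0000)
o3: d²=153 > ρ²=45 → inactive
F = F_att + ΣF_rep = (-17.9907,-13.5000)
p' = p + 1/20·F = (5.1005,11.3250)

Fx=-17.9907 Fy=-13.5000 x'=5.1005 y'=11.3250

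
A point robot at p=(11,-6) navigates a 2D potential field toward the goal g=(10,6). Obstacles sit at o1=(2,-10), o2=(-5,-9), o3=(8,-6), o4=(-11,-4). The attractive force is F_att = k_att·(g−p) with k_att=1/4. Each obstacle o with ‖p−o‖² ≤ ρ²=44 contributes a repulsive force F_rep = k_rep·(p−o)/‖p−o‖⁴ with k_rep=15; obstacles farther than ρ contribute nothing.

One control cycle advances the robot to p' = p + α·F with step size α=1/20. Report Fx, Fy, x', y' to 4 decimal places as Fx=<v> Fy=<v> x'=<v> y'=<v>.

Fx=0.3056 Fy=3.0000 x'=11.0153 y'=-5.8500

F_att = 1/4·(g−p) = 1/4·(-1,12) = (-0.2500,3.0000)
o1: d²=97 > ρ²=44 → inactive
o2: d²=265 > ρ²=44 → inactive
o3: d²=9 ≤ ρ²=44; F_rep = 15·(3,0)/9² = (0.5556,0.0000)
o4: d²=488 > ρ²=44 → inactive
F = F_att + ΣF_rep = (0.3056,3.0000)
p' = p + 1/20·F = (11.0153,-5.8500)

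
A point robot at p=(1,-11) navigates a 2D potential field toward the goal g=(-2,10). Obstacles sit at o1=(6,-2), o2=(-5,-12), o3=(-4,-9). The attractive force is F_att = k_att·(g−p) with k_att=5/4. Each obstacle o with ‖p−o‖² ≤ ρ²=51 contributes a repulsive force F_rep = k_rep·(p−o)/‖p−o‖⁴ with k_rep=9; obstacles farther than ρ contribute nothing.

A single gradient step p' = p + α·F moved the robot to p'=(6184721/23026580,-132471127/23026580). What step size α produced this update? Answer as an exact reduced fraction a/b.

F_att = 5/4·(g−p) = 5/4·(-3,21) = (-3.7500,26.2500)
o1: d²=106 > ρ²=51 → inactive
o2: d²=37 ≤ ρ²=51; F_rep = 9·(6,1)/37² = (0.0394,0.0066)
o3: d²=29 ≤ ρ²=51; F_rep = 9·(5,-2)/29² = (0.0535,-0.0214)
F = F_att + ΣF_rep = (-3.6570,26.2352)
Δp = p'−p = (-0.7314,5.2470); α = Δx/Fx = (-16841859/23026580) / (-16841859/4605316) = 1/5
check: Δy/Fy = (120821253/23026580) / (120821253/4605316) = 1/5 ✓

α = 1/5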